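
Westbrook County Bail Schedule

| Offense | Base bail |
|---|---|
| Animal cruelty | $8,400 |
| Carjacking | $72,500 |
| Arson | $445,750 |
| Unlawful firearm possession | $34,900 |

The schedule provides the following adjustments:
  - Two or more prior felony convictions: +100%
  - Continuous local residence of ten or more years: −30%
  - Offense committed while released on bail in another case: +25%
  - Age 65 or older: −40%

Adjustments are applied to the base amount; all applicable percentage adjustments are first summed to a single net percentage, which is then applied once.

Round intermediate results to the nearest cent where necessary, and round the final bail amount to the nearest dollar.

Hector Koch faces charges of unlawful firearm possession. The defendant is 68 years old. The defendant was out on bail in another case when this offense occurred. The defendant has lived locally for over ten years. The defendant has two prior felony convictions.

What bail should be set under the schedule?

Base amounts from the schedule: unlawful firearm possession $34,900.
Single charge. Combined base = $34,900.
Net percentage adjustment: +100% −30% +25% −40% = +55%. $34,900 × 1.55 = $54,095.

$54,095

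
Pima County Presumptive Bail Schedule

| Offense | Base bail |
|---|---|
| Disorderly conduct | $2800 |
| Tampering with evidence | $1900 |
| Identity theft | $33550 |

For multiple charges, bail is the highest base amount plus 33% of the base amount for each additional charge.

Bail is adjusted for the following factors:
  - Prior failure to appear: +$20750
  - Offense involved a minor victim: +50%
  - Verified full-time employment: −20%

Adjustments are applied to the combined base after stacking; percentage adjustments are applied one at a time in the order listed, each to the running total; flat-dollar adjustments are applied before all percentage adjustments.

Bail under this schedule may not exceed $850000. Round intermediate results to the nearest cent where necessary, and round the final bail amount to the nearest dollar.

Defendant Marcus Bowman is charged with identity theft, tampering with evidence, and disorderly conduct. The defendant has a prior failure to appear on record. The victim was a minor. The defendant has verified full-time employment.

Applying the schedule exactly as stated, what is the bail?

Base amounts from the schedule: identity theft $33550; tampering with evidence $1900; disorderly conduct $2800.
Stacking rule: highest base plus 33% of each additional charge. Highest is identity theft at $33550. Additional: $1900 × 33% = $627; $2800 × 33% = $924. Combined base = $33550 + $1551 = $35101.
Prior failure to appear (+$20750 flat): $35101 + $20750 = $55851.
Offense involved a minor victim (+50%): $55851 × 1.5 = $83776.50.
Verified full-time employment (−20%): $83776.50 × 0.8 = $67021.20.
$67021.20 is within the $850000 maximum.
Rounded to the nearest dollar: $67021.

$67021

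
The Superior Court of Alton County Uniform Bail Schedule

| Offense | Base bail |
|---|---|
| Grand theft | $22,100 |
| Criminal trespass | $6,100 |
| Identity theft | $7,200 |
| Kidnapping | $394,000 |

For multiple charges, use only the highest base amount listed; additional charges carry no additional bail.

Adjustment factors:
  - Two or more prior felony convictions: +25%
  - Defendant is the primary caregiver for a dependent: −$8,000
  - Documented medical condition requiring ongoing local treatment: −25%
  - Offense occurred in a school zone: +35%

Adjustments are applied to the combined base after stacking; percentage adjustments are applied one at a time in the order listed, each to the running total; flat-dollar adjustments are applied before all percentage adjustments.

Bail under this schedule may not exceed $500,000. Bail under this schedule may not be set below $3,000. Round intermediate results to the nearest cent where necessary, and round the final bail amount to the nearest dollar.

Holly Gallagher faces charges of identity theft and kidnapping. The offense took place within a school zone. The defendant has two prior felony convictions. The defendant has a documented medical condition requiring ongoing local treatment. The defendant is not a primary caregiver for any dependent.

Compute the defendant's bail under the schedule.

Base amounts from the schedule: identity theft $7,200; kidnapping $394,000.
Stacking rule: use the highest base only. Highest is kidnapping at $394,000. Combined base = $394,000.
Two or more prior felony convictions (+25%): $394,000 × 1.25 = $492,500.
Documented medical condition requiring ongoing local treatment (−25%): $492,500 × 0.75 = $369,375.
Offense occurred in a school zone (+35%): $369,375 × 1.35 = $498,656.25.
$498,656.25 is within the $500,000 maximum.
$498,656.25 is at or above the $3,000 minimum.
Rounded to the nearest dollar: $498,656.

$498,656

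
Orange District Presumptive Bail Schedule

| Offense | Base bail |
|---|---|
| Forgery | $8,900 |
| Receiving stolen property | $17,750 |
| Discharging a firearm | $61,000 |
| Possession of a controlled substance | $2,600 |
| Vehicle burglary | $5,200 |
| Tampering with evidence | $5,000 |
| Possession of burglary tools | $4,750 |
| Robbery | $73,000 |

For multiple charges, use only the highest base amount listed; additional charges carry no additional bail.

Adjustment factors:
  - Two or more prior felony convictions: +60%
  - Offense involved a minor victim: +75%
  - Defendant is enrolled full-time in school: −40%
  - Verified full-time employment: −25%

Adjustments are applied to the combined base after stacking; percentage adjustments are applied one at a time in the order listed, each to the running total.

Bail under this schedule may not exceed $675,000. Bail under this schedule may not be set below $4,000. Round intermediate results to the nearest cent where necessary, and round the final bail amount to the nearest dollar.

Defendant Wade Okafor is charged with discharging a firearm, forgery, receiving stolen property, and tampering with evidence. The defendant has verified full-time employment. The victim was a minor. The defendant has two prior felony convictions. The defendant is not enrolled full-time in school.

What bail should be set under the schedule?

$128,100

Base amounts from the schedule: discharging a firearm $61,000; forgery $8,900; receiving stolen property $17,750; tampering with evidence $5,000.
Stacking rule: use the highest base only. Highest is discharging a firearm at $61,000. Combined base = $61,000.
Two or more prior felony convictions (+60%): $61,000 × 1.6 = $97,600.
Offense involved a minor victim (+75%): $97,600 × 1.75 = $170,800.
Verified full-time employment (−25%): $170,800 × 0.75 = $128,100.
$128,100 is within the $675,000 maximum.
$128,100 is at or above the $4,000 minimum.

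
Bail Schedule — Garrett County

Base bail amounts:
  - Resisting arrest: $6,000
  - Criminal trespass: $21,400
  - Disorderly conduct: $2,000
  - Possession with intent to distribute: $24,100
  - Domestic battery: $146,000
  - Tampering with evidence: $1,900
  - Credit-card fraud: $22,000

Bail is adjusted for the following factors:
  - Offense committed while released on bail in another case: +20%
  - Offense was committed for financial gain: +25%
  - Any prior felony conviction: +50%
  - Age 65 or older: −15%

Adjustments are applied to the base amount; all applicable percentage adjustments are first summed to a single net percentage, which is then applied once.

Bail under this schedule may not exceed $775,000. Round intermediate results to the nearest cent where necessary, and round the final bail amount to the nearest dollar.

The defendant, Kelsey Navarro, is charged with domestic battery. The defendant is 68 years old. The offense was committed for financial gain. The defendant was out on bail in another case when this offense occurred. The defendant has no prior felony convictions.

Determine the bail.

Base amounts from the schedule: domestic battery $146,000.
Single charge. Combined base = $146,000.
Net percentage adjustment: +20% +25% −15% = +30%. $146,000 × 1.3 = $189,800.
$189,800 is within the $775,000 maximum.

$189,800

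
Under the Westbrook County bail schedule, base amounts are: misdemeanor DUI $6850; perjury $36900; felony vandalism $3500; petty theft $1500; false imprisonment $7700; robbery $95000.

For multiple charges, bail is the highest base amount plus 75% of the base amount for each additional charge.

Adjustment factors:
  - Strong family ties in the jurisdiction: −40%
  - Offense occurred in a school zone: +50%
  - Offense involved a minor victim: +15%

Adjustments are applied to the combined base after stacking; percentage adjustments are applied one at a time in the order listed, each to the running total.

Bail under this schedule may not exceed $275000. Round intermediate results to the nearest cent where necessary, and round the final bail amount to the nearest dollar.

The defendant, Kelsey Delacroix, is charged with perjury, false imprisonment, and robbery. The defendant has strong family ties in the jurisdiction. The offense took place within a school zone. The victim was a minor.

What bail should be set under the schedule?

$132946

Base amounts from the schedule: perjury $36900; false imprisonment $7700; robbery $95000.
Stacking rule: highest base plus 75% of each additional charge. Highest is robbery at $95000. Additional: $36900 × 75% = $27675; $7700 × 75% = $5775. Combined base = $95000 + $33450 = $128450.
Strong family ties in the jurisdiction (−40%): $128450 × 0.6 = $77070.
Offense occurred in a school zone (+50%): $77070 × 1.5 = $115605.
Offense involved a minor victim (+15%): $115605 × 1.15 = $132945.75.
$132945.75 is within the $275000 maximum.
Rounded to the nearest dollar: $132946.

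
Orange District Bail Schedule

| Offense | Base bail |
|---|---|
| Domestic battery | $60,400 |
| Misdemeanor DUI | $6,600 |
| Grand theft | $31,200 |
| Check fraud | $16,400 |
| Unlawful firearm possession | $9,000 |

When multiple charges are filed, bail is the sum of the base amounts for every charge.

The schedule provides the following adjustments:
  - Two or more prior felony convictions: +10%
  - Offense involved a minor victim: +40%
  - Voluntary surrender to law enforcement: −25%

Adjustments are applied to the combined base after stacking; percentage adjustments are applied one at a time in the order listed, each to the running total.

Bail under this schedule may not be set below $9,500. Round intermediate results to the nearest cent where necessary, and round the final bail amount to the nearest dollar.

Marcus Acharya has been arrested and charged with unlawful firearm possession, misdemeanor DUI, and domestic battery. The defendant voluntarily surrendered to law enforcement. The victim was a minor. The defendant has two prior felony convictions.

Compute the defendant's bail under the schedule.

Base amounts from the schedule: unlawful firearm possession $9,000; misdemeanor DUI $6,600; domestic battery $60,400.
Stacking rule: sum of all bases. $9,000 + $6,600 + $60,400 = $76,000.
Two or more prior felony convictions (+10%): $76,000 × 1.1 = $83,600.
Offense involved a minor victim (+40%): $83,600 × 1.4 = $117,040.
Voluntary surrender to law enforcement (−25%): $117,040 × 0.75 = $87,780.
$87,780 is at or above the $9,500 minimum.

$87,780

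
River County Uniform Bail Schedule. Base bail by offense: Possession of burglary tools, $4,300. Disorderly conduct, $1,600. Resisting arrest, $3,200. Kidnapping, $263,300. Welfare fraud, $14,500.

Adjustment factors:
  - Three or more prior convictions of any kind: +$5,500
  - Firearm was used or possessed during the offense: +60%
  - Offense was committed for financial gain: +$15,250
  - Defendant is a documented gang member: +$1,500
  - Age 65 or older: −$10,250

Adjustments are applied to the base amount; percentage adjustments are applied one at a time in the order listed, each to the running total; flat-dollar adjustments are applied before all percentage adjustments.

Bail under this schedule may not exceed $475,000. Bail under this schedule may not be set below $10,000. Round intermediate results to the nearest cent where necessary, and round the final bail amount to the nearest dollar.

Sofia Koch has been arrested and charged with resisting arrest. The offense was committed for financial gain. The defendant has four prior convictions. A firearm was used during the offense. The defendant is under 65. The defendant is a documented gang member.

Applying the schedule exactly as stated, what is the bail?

Base amounts from the schedule: resisting arrest $3,200.
Single charge. Combined base = $3,200.
Three or more prior convictions of any kind (+$5,500 flat): $3,200 + $5,500 = $8,700.
Offense was committed for financial gain (+$15,250 flat): $8,700 + $15,250 = $23,950.
Defendant is a documented gang member (+$1,500 flat): $23,950 + $1,500 = $25,450.
Firearm was used or possessed during the offense (+60%): $25,450 × 1.6 = $40,720.
$40,720 is within the $475,000 maximum.
$40,720 is at or above the $10,000 minimum.

$40,720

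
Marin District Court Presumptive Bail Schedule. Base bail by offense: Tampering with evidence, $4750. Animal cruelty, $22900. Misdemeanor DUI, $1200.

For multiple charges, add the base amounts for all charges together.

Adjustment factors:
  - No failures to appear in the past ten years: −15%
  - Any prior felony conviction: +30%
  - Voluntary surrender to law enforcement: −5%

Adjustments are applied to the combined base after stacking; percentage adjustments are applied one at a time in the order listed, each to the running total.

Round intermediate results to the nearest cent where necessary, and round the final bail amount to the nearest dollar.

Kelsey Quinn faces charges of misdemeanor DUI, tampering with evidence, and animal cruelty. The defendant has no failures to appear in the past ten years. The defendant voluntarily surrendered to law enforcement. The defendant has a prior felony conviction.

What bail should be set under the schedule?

Base amounts from the schedule: misdemeanor DUI $1200; tampering with evidence $4750; animal cruelty $22900.
Stacking rule: sum of all bases. $1200 + $4750 + $22900 = $28850.
No failures to appear in the past ten years (−15%): $28850 × 0.85 = $24522.50.
Any prior felony conviction (+30%): $24522.50 × 1.3 = $31879.25.
Voluntary surrender to law enforcement (−5%): $31879.25 × 0.95 = $30285.29.
Rounded to the nearest dollar: $30285.

$30285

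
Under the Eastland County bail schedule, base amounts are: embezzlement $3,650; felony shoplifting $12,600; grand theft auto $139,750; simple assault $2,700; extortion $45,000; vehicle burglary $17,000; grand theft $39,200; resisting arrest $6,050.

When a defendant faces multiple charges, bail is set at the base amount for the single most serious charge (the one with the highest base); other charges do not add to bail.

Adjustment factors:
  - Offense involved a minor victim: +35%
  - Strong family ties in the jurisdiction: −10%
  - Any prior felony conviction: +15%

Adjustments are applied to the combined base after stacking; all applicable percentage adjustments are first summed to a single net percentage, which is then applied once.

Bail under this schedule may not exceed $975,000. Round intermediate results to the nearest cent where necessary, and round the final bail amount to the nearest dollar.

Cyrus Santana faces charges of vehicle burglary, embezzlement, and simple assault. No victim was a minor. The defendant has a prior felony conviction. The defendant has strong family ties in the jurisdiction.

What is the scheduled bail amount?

$17,850

Base amounts from the schedule: vehicle burglary $17,000; embezzlement $3,650; simple assault $2,700.
Stacking rule: use the highest base only. Highest is vehicle burglary at $17,000. Combined base = $17,000.
Net percentage adjustment: −10% +15% = +5%. $17,000 × 1.05 = $17,850.
$17,850 is within the $975,000 maximum.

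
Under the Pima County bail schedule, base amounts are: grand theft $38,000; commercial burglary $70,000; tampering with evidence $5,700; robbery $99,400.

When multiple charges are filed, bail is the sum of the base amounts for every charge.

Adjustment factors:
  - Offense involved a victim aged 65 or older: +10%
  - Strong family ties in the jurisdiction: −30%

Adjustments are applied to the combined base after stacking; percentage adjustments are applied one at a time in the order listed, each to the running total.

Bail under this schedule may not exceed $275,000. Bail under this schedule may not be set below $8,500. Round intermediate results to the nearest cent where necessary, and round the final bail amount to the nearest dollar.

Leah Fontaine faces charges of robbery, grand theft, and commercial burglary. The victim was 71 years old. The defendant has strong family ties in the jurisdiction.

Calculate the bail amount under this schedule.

$159,698

Base amounts from the schedule: robbery $99,400; grand theft $38,000; commercial burglary $70,000.
Stacking rule: sum of all bases. $99,400 + $38,000 + $70,000 = $207,400.
Offense involved a victim aged 65 or older (+10%): $207,400 × 1.1 = $228,140.
Strong family ties in the jurisdiction (−30%): $228,140 × 0.7 = $159,698.
$159,698 is within the $275,000 maximum.
$159,698 is at or above the $8,500 minimum.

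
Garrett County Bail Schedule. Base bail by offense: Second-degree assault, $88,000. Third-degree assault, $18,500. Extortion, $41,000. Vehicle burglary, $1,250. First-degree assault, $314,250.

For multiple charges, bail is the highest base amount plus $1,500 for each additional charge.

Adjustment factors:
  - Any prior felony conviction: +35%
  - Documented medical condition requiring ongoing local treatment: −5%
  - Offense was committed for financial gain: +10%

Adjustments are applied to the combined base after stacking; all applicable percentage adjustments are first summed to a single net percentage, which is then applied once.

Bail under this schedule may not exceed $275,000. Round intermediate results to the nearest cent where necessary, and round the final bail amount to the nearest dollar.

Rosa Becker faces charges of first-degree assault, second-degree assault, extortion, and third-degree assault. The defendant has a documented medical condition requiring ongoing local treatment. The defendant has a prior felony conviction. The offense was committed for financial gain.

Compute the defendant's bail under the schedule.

Base amounts from the schedule: first-degree assault $314,250; second-degree assault $88,000; extortion $41,000; third-degree assault $18,500.
Stacking rule: highest base plus $1,500 per additional charge. Highest is first-degree assault at $314,250; 3 additional charges → +$4,500. Combined base = $318,750.
Net percentage adjustment: +35% −5% +10% = +40%. $318,750 × 1.4 = $446,250.
Result $446,250 exceeds the maximum of $275,000; bail is capped at $275,000.

$275,000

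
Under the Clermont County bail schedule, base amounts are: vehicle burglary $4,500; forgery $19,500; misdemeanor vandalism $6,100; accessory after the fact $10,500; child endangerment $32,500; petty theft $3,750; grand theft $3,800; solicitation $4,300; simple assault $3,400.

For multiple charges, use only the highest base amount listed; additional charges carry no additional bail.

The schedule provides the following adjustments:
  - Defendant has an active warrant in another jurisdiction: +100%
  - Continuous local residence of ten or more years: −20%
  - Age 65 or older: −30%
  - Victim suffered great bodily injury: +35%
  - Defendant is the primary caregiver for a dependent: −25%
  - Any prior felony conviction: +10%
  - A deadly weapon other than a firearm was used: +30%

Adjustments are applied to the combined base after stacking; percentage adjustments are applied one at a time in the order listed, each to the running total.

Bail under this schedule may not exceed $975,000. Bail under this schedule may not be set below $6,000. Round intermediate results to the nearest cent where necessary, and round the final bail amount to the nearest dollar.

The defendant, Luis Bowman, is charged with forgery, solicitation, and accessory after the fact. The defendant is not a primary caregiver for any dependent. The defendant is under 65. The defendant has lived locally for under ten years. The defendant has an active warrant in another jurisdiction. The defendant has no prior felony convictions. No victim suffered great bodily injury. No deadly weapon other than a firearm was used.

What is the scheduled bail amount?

$39,000

Base amounts from the schedule: forgery $19,500; solicitation $4,300; accessory after the fact $10,500.
Stacking rule: use the highest base only. Highest is forgery at $19,500. Combined base = $19,500.
Defendant has an active warrant in another jurisdiction (+100%): $19,500 × 2 = $39,000.
$39,000 is within the $975,000 maximum.
$39,000 is at or above the $6,000 minimum.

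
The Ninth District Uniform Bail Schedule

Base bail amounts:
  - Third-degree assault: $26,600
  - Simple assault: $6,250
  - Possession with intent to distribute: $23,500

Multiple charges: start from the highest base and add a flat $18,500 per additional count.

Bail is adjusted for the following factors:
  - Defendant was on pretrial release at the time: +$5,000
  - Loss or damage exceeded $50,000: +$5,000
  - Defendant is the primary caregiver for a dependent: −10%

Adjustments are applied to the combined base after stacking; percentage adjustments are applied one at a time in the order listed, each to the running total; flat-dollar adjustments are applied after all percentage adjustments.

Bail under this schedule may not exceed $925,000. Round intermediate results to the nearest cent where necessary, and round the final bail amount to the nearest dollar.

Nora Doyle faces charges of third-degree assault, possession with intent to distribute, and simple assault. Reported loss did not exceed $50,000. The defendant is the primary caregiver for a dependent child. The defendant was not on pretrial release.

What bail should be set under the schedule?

Base amounts from the schedule: third-degree assault $26,600; possession with intent to distribute $23,500; simple assault $6,250.
Stacking rule: highest base plus $18,500 per additional charge. Highest is third-degree assault at $26,600; 2 additional charges → +$37,000. Combined base = $63,600.
Defendant is the primary caregiver for a dependent (−10%): $63,600 × 0.9 = $57,240.
$57,240 is within the $925,000 maximum.

$57,240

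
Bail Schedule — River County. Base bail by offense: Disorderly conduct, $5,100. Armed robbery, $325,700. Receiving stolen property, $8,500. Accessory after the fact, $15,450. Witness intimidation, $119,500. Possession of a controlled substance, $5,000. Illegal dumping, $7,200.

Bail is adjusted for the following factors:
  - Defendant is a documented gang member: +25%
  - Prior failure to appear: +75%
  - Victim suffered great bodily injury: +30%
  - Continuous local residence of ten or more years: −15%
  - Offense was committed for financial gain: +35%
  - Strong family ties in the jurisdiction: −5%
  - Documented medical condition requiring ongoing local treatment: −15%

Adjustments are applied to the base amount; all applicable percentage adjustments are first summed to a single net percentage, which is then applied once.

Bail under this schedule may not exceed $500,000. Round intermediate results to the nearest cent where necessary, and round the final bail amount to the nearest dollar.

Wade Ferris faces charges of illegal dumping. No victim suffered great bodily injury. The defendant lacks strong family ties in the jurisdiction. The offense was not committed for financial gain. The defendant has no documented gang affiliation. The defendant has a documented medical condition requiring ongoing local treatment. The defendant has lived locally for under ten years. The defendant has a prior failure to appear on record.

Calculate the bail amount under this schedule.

Base amounts from the schedule: illegal dumping $7,200.
Single charge. Combined base = $7,200.
Net percentage adjustment: +75% −15% = +60%. $7,200 × 1.6 = $11,520.
$11,520 is within the $500,000 maximum.

$11,520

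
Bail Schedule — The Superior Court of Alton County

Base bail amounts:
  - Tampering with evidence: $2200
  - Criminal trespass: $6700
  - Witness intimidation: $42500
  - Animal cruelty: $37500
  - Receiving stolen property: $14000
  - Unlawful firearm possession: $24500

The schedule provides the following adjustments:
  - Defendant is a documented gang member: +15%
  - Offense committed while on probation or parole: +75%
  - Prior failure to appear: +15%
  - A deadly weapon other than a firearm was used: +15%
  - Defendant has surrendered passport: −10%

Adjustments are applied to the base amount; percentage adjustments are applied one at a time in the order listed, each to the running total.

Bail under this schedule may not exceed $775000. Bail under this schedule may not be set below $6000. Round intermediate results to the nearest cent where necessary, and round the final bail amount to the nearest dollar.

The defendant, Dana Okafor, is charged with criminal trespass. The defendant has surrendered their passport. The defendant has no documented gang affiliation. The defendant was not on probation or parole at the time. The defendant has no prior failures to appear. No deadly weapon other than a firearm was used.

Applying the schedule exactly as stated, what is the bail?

$6030

Base amounts from the schedule: criminal trespass $6700.
Single charge. Combined base = $6700.
Defendant has surrendered passport (−10%): $6700 × 0.9 = $6030.
$6030 is within the $775000 maximum.
$6030 is at or above the $6000 minimum.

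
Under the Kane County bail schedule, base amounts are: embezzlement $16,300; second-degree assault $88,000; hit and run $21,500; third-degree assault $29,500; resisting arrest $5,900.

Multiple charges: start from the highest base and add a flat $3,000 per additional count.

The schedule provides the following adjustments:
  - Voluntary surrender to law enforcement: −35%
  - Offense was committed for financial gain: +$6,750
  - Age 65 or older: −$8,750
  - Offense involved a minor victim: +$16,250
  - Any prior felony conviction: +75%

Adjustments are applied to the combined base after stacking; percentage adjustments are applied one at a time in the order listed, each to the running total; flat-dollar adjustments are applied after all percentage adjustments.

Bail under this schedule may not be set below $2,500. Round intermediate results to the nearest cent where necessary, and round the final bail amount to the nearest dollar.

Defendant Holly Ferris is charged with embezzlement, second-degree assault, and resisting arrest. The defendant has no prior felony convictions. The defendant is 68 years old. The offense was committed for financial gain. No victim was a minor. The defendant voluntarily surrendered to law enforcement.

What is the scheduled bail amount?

$59,100

Base amounts from the schedule: embezzlement $16,300; second-degree assault $88,000; resisting arrest $5,900.
Stacking rule: highest base plus $3,000 per additional charge. Highest is second-degree assault at $88,000; 2 additional charges → +$6,000. Combined base = $94,000.
Voluntary surrender to law enforcement (−35%): $94,000 × 0.65 = $61,100.
Offense was committed for financial gain (+$6,750 flat): $61,100 + $6,750 = $67,850.
Age 65 or older (−$8,750 flat): $67,850 − $8,750 = $59,100.
$59,100 is at or above the $2,500 minimum.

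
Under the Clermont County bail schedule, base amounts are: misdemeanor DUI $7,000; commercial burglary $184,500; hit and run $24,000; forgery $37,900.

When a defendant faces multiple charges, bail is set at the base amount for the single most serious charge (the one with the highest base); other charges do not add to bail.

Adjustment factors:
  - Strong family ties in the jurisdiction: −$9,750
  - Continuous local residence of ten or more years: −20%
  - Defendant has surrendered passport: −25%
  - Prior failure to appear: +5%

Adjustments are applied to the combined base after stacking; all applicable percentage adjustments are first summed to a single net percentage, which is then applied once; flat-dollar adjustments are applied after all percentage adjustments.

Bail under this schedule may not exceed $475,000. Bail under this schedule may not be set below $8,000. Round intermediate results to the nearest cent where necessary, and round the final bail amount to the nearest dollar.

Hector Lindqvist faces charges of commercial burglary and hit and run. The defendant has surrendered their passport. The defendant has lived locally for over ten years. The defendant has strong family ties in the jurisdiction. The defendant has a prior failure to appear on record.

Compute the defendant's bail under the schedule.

$100,950

Base amounts from the schedule: commercial burglary $184,500; hit and run $24,000.
Stacking rule: use the highest base only. Highest is commercial burglary at $184,500. Combined base = $184,500.
Net percentage adjustment: −20% −25% +5% = −40%. $184,500 × 0.6 = $110,700.
Strong family ties in the jurisdiction (−$9,750 flat): $110,700 − $9,750 = $100,950.
$100,950 is within the $475,000 maximum.
$100,950 is at or above the $8,000 minimum.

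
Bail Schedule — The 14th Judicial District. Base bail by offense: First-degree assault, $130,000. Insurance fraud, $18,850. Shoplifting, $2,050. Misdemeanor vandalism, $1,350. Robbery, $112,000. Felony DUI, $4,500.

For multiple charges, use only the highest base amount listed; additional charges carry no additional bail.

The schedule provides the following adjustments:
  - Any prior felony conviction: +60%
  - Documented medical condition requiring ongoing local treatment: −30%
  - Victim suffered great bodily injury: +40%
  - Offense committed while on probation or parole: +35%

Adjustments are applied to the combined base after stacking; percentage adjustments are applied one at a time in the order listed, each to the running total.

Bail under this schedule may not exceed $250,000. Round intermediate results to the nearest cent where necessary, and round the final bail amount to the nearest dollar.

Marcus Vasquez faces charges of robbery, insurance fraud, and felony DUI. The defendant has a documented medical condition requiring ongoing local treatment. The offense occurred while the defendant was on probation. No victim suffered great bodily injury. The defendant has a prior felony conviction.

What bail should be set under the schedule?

$169,344

Base amounts from the schedule: robbery $112,000; insurance fraud $18,850; felony DUI $4,500.
Stacking rule: use the highest base only. Highest is robbery at $112,000. Combined base = $112,000.
Any prior felony conviction (+60%): $112,000 × 1.6 = $179,200.
Documented medical condition requiring ongoing local treatment (−30%): $179,200 × 0.7 = $125,440.
Offense committed while on probation or parole (+35%): $125,440 × 1.35 = $169,344.
$169,344 is within the $250,000 maximum.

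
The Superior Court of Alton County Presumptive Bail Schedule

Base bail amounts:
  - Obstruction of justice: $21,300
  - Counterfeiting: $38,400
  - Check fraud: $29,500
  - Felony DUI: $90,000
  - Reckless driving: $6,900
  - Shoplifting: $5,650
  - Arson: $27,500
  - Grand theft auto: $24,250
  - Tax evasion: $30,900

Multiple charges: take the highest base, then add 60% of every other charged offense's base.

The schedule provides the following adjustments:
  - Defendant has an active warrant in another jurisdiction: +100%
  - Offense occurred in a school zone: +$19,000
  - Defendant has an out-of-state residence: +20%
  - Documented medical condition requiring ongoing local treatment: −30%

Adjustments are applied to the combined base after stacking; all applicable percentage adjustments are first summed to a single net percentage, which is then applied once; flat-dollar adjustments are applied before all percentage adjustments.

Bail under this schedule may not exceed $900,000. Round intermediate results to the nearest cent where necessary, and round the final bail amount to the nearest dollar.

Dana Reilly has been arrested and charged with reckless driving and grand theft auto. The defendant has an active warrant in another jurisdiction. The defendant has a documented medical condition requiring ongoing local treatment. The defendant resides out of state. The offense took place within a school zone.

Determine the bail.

$90,041

Base amounts from the schedule: reckless driving $6,900; grand theft auto $24,250.
Stacking rule: highest base plus 60% of each additional charge. Highest is grand theft auto at $24,250. Additional: $6,900 × 60% = $4,140. Combined base = $24,250 + $4,140 = $28,390.
Offense occurred in a school zone (+$19,000 flat): $28,390 + $19,000 = $47,390.
Net percentage adjustment: +100% +20% −30% = +90%. $47,390 × 1.9 = $90,041.
$90,041 is within the $900,000 maximum.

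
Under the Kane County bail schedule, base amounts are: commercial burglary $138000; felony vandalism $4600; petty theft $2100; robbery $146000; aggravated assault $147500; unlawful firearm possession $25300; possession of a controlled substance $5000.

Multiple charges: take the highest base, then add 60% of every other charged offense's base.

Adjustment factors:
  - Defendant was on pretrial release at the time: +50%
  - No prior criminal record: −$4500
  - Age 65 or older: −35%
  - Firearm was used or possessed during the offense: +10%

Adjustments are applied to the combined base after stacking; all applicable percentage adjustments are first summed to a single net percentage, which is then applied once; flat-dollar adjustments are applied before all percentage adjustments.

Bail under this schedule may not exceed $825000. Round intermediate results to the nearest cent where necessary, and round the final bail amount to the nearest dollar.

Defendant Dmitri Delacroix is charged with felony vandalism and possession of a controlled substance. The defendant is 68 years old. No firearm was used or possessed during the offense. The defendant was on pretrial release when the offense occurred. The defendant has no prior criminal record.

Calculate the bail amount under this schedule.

Base amounts from the schedule: felony vandalism $4600; possession of a controlled substance $5000.
Stacking rule: highest base plus 60% of each additional charge. Highest is possession of a controlled substance at $5000. Additional: $4600 × 60% = $2760. Combined base = $5000 + $2760 = $7760.
No prior criminal record (−$4500 flat): $7760 − $4500 = $3260.
Net percentage adjustment: +50% −35% = +15%. $3260 × 1.15 = $3749.
$3749 is within the $825000 maximum.

$3749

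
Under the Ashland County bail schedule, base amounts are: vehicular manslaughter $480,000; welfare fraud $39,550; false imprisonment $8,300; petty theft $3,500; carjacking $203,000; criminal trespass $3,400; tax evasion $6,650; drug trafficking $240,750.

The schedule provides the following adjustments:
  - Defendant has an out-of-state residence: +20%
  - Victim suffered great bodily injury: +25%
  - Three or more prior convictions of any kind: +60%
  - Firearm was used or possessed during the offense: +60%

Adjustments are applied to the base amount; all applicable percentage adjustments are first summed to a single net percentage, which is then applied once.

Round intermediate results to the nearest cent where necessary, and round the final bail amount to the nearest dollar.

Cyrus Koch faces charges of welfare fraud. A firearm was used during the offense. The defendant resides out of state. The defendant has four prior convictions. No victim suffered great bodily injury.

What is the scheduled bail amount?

Base amounts from the schedule: welfare fraud $39,550.
Single charge. Combined base = $39,550.
Net percentage adjustment: +20% +60% +60% = +140%. $39,550 × 2.4 = $94,920.

$94,920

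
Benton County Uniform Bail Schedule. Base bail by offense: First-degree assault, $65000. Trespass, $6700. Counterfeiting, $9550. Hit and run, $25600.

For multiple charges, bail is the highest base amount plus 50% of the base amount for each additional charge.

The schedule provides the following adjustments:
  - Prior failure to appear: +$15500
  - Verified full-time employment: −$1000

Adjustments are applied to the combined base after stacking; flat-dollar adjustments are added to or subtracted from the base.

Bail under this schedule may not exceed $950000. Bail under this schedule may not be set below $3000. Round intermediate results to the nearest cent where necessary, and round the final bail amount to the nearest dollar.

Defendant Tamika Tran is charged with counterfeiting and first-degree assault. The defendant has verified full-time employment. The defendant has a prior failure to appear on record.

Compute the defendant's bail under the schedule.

Base amounts from the schedule: counterfeiting $9550; first-degree assault $65000.
Stacking rule: highest base plus 50% of each additional charge. Highest is first-degree assault at $65000. Additional: $9550 × 50% = $4775. Combined base = $65000 + $4775 = $69775.
Prior failure to appear (+$15500 flat): $69775 + $15500 = $85275.
Verified full-time employment (−$1000 flat): $85275 − $1000 = $84275.
$84275 is within the $950000 maximum.
$84275 is at or above the $3000 minimum.

$84275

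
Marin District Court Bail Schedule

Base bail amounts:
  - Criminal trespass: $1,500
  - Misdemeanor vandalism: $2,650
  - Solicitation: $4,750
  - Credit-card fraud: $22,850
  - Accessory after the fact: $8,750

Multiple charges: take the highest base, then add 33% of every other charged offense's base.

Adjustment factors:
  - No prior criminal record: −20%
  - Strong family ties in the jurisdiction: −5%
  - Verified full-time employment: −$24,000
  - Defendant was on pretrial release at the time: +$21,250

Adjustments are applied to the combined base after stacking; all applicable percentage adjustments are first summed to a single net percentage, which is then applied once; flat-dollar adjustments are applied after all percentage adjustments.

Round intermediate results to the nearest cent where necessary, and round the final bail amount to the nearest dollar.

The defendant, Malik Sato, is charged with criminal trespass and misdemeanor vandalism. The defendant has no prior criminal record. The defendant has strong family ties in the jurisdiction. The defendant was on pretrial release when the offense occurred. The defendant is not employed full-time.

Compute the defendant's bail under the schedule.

$23,609

Base amounts from the schedule: criminal trespass $1,500; misdemeanor vandalism $2,650.
Stacking rule: highest base plus 33% of each additional charge. Highest is misdemeanor vandalism at $2,650. Additional: $1,500 × 33% = $495. Combined base = $2,650 + $495 = $3,145.
Net percentage adjustment: −20% −5% = −25%. $3,145 × 0.75 = $2,358.75.
Defendant was on pretrial release at the time (+$21,250 flat): $2,358.75 + $21,250 = $23,608.75.
Rounded to the nearest dollar: $23,609.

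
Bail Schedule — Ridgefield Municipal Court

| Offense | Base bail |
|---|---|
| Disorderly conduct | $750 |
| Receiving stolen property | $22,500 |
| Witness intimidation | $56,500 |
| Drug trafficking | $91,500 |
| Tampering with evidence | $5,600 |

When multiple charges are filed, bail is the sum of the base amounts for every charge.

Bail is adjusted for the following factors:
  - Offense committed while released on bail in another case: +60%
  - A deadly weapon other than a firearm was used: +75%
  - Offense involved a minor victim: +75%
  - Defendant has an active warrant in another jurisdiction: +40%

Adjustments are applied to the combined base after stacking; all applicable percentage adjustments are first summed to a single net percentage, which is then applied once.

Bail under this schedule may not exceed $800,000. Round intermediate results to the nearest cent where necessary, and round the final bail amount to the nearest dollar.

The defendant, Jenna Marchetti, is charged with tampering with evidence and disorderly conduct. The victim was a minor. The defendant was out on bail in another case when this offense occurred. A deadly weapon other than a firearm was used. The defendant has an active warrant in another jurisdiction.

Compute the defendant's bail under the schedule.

$22,225

Base amounts from the schedule: tampering with evidence $5,600; disorderly conduct $750.
Stacking rule: sum of all bases. $5,600 + $750 = $6,350.
Net percentage adjustment: +60% +75% +75% +40% = +250%. $6,350 × 3.5 = $22,225.
$22,225 is within the $800,000 maximum.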